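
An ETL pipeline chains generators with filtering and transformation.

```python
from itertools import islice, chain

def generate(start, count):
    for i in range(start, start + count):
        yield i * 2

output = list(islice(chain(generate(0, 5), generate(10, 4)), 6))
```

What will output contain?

Step 1: generate(0, 5) yields [0, 2, 4, 6, 8].
Step 2: generate(10, 4) yields [20, 22, 24, 26].
Step 3: chain concatenates: [0, 2, 4, 6, 8, 20, 22, 24, 26].
Step 4: islice takes first 6: [0, 2, 4, 6, 8, 20].
Therefore output = [0, 2, 4, 6, 8, 20].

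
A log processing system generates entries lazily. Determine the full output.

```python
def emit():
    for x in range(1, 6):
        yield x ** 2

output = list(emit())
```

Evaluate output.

Step 1: For each x in range(1, 6), yield x**2:
  x=1: yield 1**2 = 1
  x=2: yield 2**2 = 4
  x=3: yield 3**2 = 9
  x=4: yield 4**2 = 16
  x=5: yield 5**2 = 25
Therefore output = [1, 4, 9, 16, 25].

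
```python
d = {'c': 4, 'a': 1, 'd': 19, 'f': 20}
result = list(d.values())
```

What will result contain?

Step 1: d.values() returns the dictionary values in insertion order.
Therefore result = [4, 1, 19, 20].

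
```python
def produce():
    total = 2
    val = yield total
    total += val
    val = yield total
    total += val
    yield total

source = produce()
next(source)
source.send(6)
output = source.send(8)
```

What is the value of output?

Step 1: next() -> yield total=2.
Step 2: send(6) -> val=6, total = 2+6 = 8, yield 8.
Step 3: send(8) -> val=8, total = 8+8 = 16, yield 16.
Therefore output = 16.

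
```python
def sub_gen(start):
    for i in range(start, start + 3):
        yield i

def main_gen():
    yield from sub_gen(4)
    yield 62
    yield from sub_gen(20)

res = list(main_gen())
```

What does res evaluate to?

Step 1: main_gen() delegates to sub_gen(4):
  yield 4
  yield 5
  yield 6
Step 2: yield 62
Step 3: Delegates to sub_gen(20):
  yield 20
  yield 21
  yield 22
Therefore res = [4, 5, 6, 62, 20, 21, 22].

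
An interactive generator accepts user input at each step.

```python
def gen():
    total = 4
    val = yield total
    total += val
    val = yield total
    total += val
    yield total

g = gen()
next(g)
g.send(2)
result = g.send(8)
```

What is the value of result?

Step 1: next() -> yield total=4.
Step 2: send(2) -> val=2, total = 4+2 = 6, yield 6.
Step 3: send(8) -> val=8, total = 6+8 = 14, yield 14.
Therefore result = 14.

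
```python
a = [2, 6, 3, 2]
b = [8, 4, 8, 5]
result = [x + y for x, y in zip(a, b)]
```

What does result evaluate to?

Step 1: Add corresponding elements:
  2 + 8 = 10
  6 + 4 = 10
  3 + 8 = 11
  2 + 5 = 7
Therefore result = [10, 10, 11, 7].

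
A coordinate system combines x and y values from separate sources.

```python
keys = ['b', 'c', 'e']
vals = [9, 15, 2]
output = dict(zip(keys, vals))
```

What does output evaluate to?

Step 1: zip pairs keys with values:
  'b' -> 9
  'c' -> 15
  'e' -> 2
Therefore output = {'b': 9, 'c': 15, 'e': 2}.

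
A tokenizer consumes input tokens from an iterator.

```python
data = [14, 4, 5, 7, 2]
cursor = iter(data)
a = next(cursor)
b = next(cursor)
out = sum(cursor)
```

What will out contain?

Step 1: Create iterator over [14, 4, 5, 7, 2].
Step 2: a = next() = 14, b = next() = 4.
Step 3: sum() of remaining [5, 7, 2] = 14.
Therefore out = 14.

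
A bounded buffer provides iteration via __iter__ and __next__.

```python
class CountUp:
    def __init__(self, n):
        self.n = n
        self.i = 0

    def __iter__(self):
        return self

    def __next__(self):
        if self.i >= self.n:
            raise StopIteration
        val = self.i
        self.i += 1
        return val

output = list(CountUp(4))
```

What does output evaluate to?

Step 1: CountUp(4) creates an iterator counting 0 to 3.
Step 2: list() consumes all values: [0, 1, 2, 3].
Therefore output = [0, 1, 2, 3].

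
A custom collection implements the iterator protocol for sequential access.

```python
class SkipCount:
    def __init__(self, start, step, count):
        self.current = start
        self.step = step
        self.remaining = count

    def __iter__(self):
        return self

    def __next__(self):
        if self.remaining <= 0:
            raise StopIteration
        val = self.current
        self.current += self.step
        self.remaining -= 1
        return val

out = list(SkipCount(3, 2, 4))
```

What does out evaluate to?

Step 1: SkipCount starts at 3, increments by 2, for 4 steps:
  Yield 3, then current += 2
  Yield 5, then current += 2
  Yield 7, then current += 2
  Yield 9, then current += 2
Therefore out = [3, 5, 7, 9].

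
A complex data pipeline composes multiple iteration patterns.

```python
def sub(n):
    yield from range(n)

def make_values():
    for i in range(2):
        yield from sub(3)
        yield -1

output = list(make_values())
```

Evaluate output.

Step 1: For each i in range(2):
  i=0: yield from sub(3) -> [0, 1, 2], then yield -1
  i=1: yield from sub(3) -> [0, 1, 2], then yield -1
Therefore output = [0, 1, 2, -1, 0, 1, 2, -1].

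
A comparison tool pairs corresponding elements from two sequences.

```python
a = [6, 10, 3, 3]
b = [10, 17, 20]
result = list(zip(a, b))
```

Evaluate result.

Step 1: zip stops at shortest (len(a)=4, len(b)=3):
  Index 0: (6, 10)
  Index 1: (10, 17)
  Index 2: (3, 20)
Step 2: Last element of a (3) has no pair, dropped.
Therefore result = [(6, 10), (10, 17), (3, 20)].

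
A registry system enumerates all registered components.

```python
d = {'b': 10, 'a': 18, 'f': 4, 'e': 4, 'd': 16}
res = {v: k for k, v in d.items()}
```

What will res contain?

Step 1: Invert dict (swap keys and values):
  'b': 10 -> 10: 'b'
  'a': 18 -> 18: 'a'
  'f': 4 -> 4: 'f'
  'e': 4 -> 4: 'e'
  'd': 16 -> 16: 'd'
Therefore res = {10: 'b', 18: 'a', 4: 'e', 16: 'd'}.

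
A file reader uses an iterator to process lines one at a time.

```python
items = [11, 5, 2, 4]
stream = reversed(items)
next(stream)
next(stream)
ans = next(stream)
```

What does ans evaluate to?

Step 1: reversed([11, 5, 2, 4]) gives iterator: [4, 2, 5, 11].
Step 2: First next() = 4, second next() = 2.
Step 3: Third next() = 5.
Therefore ans = 5.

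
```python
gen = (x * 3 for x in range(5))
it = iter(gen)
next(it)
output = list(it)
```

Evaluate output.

Step 1: Generator produces [0, 3, 6, 9, 12].
Step 2: next(it) consumes first element (0).
Step 3: list(it) collects remaining: [3, 6, 9, 12].
Therefore output = [3, 6, 9, 12].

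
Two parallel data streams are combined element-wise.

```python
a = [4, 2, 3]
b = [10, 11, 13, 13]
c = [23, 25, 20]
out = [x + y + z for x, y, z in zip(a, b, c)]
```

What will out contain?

Step 1: zip three lists (truncates to shortest, len=3):
  4 + 10 + 23 = 37
  2 + 11 + 25 = 38
  3 + 13 + 20 = 36
Therefore out = [37, 38, 36].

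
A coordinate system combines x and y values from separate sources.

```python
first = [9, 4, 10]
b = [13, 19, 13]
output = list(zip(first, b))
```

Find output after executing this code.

Step 1: zip pairs elements at same index:
  Index 0: (9, 13)
  Index 1: (4, 19)
  Index 2: (10, 13)
Therefore output = [(9, 13), (4, 19), (10, 13)].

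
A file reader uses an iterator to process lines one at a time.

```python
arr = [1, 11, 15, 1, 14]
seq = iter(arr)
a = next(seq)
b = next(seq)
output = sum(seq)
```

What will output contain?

Step 1: Create iterator over [1, 11, 15, 1, 14].
Step 2: a = next() = 1, b = next() = 11.
Step 3: sum() of remaining [15, 1, 14] = 30.
Therefore output = 30.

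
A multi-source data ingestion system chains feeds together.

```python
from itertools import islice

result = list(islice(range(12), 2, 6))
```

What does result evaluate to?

Step 1: islice(range(12), 2, 6) takes elements at indices [2, 6).
Step 2: Elements: [2, 3, 4, 5].
Therefore result = [2, 3, 4, 5].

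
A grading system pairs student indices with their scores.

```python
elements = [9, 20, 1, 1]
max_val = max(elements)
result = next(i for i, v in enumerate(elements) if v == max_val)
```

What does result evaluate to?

Step 1: max([9, 20, 1, 1]) = 20.
Step 2: Find first index where value == 20:
  Index 0: 9 != 20
  Index 1: 20 == 20, found!
Therefore result = 1.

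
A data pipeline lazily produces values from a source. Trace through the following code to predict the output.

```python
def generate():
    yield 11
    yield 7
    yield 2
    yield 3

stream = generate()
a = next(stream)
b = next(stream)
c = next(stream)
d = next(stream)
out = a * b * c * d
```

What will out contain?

Step 1: Create generator and consume all values:
  a = next(stream) = 11
  b = next(stream) = 7
  c = next(stream) = 2
  d = next(stream) = 3
Step 2: out = 11 * 7 * 2 * 3 = 462.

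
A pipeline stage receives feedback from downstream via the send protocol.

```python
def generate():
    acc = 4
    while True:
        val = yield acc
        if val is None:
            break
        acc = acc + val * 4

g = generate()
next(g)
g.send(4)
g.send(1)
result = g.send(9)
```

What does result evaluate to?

Step 1: next() -> yield acc=4.
Step 2: send(4) -> val=4, acc = 4 + 4*4 = 20, yield 20.
Step 3: send(1) -> val=1, acc = 20 + 1*4 = 24, yield 24.
Step 4: send(9) -> val=9, acc = 24 + 9*4 = 60, yield 60.
Therefore result = 60.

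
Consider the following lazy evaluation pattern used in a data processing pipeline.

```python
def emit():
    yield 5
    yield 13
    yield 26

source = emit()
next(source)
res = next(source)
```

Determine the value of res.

Step 1: emit() creates a generator.
Step 2: next(source) yields 5 (consumed and discarded).
Step 3: next(source) yields 13, assigned to res.
Therefore res = 13.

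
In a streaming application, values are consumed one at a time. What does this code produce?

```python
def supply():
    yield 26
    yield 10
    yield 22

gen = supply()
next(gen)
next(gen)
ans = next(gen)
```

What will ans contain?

Step 1: supply() creates a generator.
Step 2: next(gen) yields 26 (consumed and discarded).
Step 3: next(gen) yields 10 (consumed and discarded).
Step 4: next(gen) yields 22, assigned to ans.
Therefore ans = 22.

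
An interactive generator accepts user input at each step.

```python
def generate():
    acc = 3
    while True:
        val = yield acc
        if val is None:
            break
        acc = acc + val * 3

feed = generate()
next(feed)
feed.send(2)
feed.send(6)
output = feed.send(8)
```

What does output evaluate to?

Step 1: next() -> yield acc=3.
Step 2: send(2) -> val=2, acc = 3 + 2*3 = 9, yield 9.
Step 3: send(6) -> val=6, acc = 9 + 6*3 = 27, yield 27.
Step 4: send(8) -> val=8, acc = 27 + 8*3 = 51, yield 51.
Therefore output = 51.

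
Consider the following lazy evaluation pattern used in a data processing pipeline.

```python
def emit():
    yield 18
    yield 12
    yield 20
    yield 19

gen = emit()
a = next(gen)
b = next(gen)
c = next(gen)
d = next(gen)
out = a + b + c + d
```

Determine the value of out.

Step 1: Create generator and consume all values:
  a = next(gen) = 18
  b = next(gen) = 12
  c = next(gen) = 20
  d = next(gen) = 19
Step 2: out = 18 + 12 + 20 + 19 = 69.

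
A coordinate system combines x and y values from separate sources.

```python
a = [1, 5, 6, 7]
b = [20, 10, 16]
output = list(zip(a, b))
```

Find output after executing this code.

Step 1: zip stops at shortest (len(a)=4, len(b)=3):
  Index 0: (1, 20)
  Index 1: (5, 10)
  Index 2: (6, 16)
Step 2: Last element of a (7) has no pair, dropped.
Therefore output = [(1, 20), (5, 10), (6, 16)].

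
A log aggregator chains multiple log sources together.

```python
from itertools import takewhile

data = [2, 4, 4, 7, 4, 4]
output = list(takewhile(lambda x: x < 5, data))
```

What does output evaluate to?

Step 1: takewhile stops at first element >= 5:
  2 < 5: take
  4 < 5: take
  4 < 5: take
  7 >= 5: stop
Therefore output = [2, 4, 4].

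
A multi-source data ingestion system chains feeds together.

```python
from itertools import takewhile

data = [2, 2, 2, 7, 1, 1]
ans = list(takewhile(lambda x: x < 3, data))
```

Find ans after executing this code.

Step 1: takewhile stops at first element >= 3:
  2 < 3: take
  2 < 3: take
  2 < 3: take
  7 >= 3: stop
Therefore ans = [2, 2, 2].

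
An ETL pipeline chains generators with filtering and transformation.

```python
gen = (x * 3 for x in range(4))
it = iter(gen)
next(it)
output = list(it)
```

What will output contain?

Step 1: Generator produces [0, 3, 6, 9].
Step 2: next(it) consumes first element (0).
Step 3: list(it) collects remaining: [3, 6, 9].
Therefore output = [3, 6, 9].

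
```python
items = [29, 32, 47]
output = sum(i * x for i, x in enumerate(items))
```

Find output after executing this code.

Step 1: Compute i * x for each (i, x) in enumerate([29, 32, 47]):
  i=0, x=29: 0*29 = 0
  i=1, x=32: 1*32 = 32
  i=2, x=47: 2*47 = 94
Step 2: sum = 0 + 32 + 94 = 126.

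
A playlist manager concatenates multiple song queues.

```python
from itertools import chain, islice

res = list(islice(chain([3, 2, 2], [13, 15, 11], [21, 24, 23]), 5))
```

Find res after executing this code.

Step 1: chain([3, 2, 2], [13, 15, 11], [21, 24, 23]) = [3, 2, 2, 13, 15, 11, 21, 24, 23].
Step 2: islice takes first 5 elements: [3, 2, 2, 13, 15].
Therefore res = [3, 2, 2, 13, 15].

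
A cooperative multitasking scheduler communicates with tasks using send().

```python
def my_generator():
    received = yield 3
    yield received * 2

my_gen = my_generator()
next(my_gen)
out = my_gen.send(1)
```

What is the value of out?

Step 1: next(my_gen) advances to first yield, producing 3.
Step 2: send(1) resumes, received = 1.
Step 3: yield received * 2 = 1 * 2 = 2.
Therefore out = 2.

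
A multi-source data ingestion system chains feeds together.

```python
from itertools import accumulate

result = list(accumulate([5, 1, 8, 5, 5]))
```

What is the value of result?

Step 1: accumulate computes running sums:
  + 5 = 5
  + 1 = 6
  + 8 = 14
  + 5 = 19
  + 5 = 24
Therefore result = [5, 6, 14, 19, 24].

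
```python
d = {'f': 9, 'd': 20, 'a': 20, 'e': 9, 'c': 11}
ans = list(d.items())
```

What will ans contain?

Step 1: d.items() returns (key, value) pairs in insertion order.
Therefore ans = [('f', 9), ('d', 20), ('a', 20), ('e', 9), ('c', 11)].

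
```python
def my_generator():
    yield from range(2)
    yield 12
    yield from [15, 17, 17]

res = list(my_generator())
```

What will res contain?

Step 1: Trace yields in order:
  yield 0
  yield 1
  yield 12
  yield 15
  yield 17
  yield 17
Therefore res = [0, 1, 12, 15, 17, 17].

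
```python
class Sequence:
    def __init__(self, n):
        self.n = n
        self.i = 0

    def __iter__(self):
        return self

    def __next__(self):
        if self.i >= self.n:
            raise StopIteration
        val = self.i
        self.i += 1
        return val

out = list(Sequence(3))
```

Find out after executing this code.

Step 1: Sequence(3) creates an iterator counting 0 to 2.
Step 2: list() consumes all values: [0, 1, 2].
Therefore out = [0, 1, 2].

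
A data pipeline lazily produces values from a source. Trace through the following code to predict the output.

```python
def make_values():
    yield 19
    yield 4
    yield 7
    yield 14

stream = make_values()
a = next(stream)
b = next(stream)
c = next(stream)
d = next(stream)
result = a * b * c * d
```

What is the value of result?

Step 1: Create generator and consume all values:
  a = next(stream) = 19
  b = next(stream) = 4
  c = next(stream) = 7
  d = next(stream) = 14
Step 2: result = 19 * 4 * 7 * 14 = 7448.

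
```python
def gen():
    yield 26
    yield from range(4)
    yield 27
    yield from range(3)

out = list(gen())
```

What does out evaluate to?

Step 1: Trace yields in order:
  yield 26
  yield 0
  yield 1
  yield 2
  yield 3
  yield 27
  yield 0
  yield 1
  yield 2
Therefore out = [26, 0, 1, 2, 3, 27, 0, 1, 2].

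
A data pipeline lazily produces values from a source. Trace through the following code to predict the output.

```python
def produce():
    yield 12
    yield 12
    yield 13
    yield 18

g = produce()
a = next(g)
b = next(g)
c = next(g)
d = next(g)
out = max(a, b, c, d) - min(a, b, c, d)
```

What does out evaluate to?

Step 1: Create generator and consume all values:
  a = next(g) = 12
  b = next(g) = 12
  c = next(g) = 13
  d = next(g) = 18
Step 2: max = 18, min = 12, out = 18 - 12 = 6.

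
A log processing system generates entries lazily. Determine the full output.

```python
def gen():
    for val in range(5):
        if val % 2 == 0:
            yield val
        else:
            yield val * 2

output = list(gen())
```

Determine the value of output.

Step 1: For each val in range(5), yield val if even, else val*2:
  val=0 (even): yield 0
  val=1 (odd): yield 1*2 = 2
  val=2 (even): yield 2
  val=3 (odd): yield 3*2 = 6
  val=4 (even): yield 4
Therefore output = [0, 2, 2, 6, 4].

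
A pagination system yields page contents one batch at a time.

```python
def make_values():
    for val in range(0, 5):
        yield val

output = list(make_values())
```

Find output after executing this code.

Step 1: The generator yields each value from range(0, 5).
Step 2: list() consumes all yields: [0, 1, 2, 3, 4].
Therefore output = [0, 1, 2, 3, 4].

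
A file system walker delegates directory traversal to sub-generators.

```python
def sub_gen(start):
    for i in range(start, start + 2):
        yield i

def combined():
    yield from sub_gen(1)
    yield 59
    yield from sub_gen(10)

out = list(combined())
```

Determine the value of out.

Step 1: combined() delegates to sub_gen(1):
  yield 1
  yield 2
Step 2: yield 59
Step 3: Delegates to sub_gen(10):
  yield 10
  yield 11
Therefore out = [1, 2, 59, 10, 11].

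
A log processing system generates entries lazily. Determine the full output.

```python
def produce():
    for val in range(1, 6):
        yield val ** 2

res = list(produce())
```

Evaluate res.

Step 1: For each val in range(1, 6), yield val**2:
  val=1: yield 1**2 = 1
  val=2: yield 2**2 = 4
  val=3: yield 3**2 = 9
  val=4: yield 4**2 = 16
  val=5: yield 5**2 = 25
Therefore res = [1, 4, 9, 16, 25].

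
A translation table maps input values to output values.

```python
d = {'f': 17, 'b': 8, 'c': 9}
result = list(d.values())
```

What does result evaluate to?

Step 1: d.values() returns the dictionary values in insertion order.
Therefore result = [17, 8, 9].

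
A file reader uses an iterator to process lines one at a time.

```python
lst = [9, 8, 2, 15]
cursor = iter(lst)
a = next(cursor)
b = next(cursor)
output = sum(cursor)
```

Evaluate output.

Step 1: Create iterator over [9, 8, 2, 15].
Step 2: a = next() = 9, b = next() = 8.
Step 3: sum() of remaining [2, 15] = 17.
Therefore output = 17.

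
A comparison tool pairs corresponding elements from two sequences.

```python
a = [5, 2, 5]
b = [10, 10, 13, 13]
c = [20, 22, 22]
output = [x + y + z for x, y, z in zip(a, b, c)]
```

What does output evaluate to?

Step 1: zip three lists (truncates to shortest, len=3):
  5 + 10 + 20 = 35
  2 + 10 + 22 = 34
  5 + 13 + 22 = 40
Therefore output = [35, 34, 40].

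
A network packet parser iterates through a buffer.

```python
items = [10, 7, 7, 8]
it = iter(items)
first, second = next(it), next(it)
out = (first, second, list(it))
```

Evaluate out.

Step 1: Create iterator over [10, 7, 7, 8].
Step 2: first = 10, second = 7.
Step 3: Remaining elements: [7, 8].
Therefore out = (10, 7, [7, 8]).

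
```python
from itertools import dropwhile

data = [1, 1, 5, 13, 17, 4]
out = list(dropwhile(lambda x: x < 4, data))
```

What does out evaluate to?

Step 1: dropwhile drops elements while < 4:
  1 < 4: dropped
  1 < 4: dropped
  5: kept (dropping stopped)
Step 2: Remaining elements kept regardless of condition.
Therefore out = [5, 13, 17, 4].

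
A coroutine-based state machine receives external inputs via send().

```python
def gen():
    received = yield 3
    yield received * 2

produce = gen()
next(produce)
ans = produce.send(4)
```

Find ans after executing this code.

Step 1: next(produce) advances to first yield, producing 3.
Step 2: send(4) resumes, received = 4.
Step 3: yield received * 2 = 4 * 2 = 8.
Therefore ans = 8.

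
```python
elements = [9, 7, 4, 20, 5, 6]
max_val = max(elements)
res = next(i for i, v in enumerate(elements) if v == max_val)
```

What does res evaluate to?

Step 1: max([9, 7, 4, 20, 5, 6]) = 20.
Step 2: Find first index where value == 20:
  Index 0: 9 != 20
  Index 1: 7 != 20
  Index 2: 4 != 20
  Index 3: 20 == 20, found!
Therefore res = 3.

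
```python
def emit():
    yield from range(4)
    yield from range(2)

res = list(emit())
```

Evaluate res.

Step 1: Trace yields in order:
  yield 0
  yield 1
  yield 2
  yield 3
  yield 0
  yield 1
Therefore res = [0, 1, 2, 3, 0, 1].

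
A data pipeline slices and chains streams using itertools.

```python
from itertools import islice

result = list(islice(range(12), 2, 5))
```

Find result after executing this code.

Step 1: islice(range(12), 2, 5) takes elements at indices [2, 5).
Step 2: Elements: [2, 3, 4].
Therefore result = [2, 3, 4].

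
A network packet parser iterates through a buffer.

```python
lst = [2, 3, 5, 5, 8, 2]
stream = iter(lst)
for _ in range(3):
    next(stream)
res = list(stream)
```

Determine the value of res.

Step 1: Create iterator over [2, 3, 5, 5, 8, 2].
Step 2: Advance 3 positions (consuming [2, 3, 5]).
Step 3: list() collects remaining elements: [5, 8, 2].
Therefore res = [5, 8, 2].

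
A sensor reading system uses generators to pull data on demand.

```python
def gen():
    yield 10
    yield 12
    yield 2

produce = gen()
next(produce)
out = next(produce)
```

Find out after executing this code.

Step 1: gen() creates a generator.
Step 2: next(produce) yields 10 (consumed and discarded).
Step 3: next(produce) yields 12, assigned to out.
Therefore out = 12.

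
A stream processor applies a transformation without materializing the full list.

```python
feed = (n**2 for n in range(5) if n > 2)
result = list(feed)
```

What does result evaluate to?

Step 1: For range(5), keep n > 2, then square:
  n=0: 0 <= 2, excluded
  n=1: 1 <= 2, excluded
  n=2: 2 <= 2, excluded
  n=3: 3 > 2, yield 3**2 = 9
  n=4: 4 > 2, yield 4**2 = 16
Therefore result = [9, 16].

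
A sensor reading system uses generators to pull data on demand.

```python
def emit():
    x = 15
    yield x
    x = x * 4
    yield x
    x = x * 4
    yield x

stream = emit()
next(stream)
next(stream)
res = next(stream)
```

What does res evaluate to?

Step 1: Trace through generator execution:
  Yield 1: x starts at 15, yield 15
  Yield 2: x = 15 * 4 = 60, yield 60
  Yield 3: x = 60 * 4 = 240, yield 240
Step 2: First next() gets 15, second next() gets the second value, third next() yields 240.
Therefore res = 240.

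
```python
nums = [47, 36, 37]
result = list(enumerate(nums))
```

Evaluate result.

Step 1: enumerate pairs each element with its index:
  (0, 47)
  (1, 36)
  (2, 37)
Therefore result = [(0, 47), (1, 36), (2, 37)].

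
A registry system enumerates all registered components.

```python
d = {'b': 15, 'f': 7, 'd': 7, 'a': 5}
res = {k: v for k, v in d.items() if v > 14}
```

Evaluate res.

Step 1: Filter items where value > 14:
  'b': 15 > 14: kept
  'f': 7 <= 14: removed
  'd': 7 <= 14: removed
  'a': 5 <= 14: removed
Therefore res = {'b': 15}.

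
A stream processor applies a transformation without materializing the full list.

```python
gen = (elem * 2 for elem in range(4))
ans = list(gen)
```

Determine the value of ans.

Step 1: For each elem in range(4), compute elem*2:
  elem=0: 0*2 = 0
  elem=1: 1*2 = 2
  elem=2: 2*2 = 4
  elem=3: 3*2 = 6
Therefore ans = [0, 2, 4, 6].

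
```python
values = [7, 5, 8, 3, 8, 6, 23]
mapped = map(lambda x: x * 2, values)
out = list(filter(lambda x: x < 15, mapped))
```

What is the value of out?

Step 1: Map x * 2:
  7 -> 14
  5 -> 10
  8 -> 16
  3 -> 6
  8 -> 16
  6 -> 12
  23 -> 46
Step 2: Filter for < 15:
  14: kept
  10: kept
  16: removed
  6: kept
  16: removed
  12: kept
  46: removed
Therefore out = [14, 10, 6, 12].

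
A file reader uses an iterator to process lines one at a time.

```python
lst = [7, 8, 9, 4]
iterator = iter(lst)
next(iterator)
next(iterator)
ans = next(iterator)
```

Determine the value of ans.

Step 1: Create iterator over [7, 8, 9, 4].
Step 2: next() consumes 7.
Step 3: next() consumes 8.
Step 4: next() returns 9.
Therefore ans = 9.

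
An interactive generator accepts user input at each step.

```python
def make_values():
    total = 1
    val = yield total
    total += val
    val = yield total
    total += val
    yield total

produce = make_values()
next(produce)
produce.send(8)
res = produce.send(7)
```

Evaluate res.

Step 1: next() -> yield total=1.
Step 2: send(8) -> val=8, total = 1+8 = 9, yield 9.
Step 3: send(7) -> val=7, total = 9+7 = 16, yield 16.
Therefore res = 16.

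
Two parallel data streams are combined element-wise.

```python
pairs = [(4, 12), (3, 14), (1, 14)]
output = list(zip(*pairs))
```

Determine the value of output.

Step 1: zip(*pairs) transposes: unzips [(4, 12), (3, 14), (1, 14)] into separate sequences.
Step 2: First elements: (4, 3, 1), second elements: (12, 14, 14).
Therefore output = [(4, 3, 1), (12, 14, 14)].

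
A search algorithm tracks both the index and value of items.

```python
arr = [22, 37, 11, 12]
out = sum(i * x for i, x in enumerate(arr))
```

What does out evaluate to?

Step 1: Compute i * x for each (i, x) in enumerate([22, 37, 11, 12]):
  i=0, x=22: 0*22 = 0
  i=1, x=37: 1*37 = 37
  i=2, x=11: 2*11 = 22
  i=3, x=12: 3*12 = 36
Step 2: sum = 0 + 37 + 22 + 36 = 95.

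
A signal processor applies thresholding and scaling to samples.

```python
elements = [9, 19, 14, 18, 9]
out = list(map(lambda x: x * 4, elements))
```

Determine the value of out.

Step 1: Apply lambda x: x * 4 to each element:
  9 -> 36
  19 -> 76
  14 -> 56
  18 -> 72
  9 -> 36
Therefore out = [36, 76, 56, 72, 36].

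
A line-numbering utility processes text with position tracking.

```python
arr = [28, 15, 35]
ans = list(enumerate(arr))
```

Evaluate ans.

Step 1: enumerate pairs each element with its index:
  (0, 28)
  (1, 15)
  (2, 35)
Therefore ans = [(0, 28), (1, 15), (2, 35)].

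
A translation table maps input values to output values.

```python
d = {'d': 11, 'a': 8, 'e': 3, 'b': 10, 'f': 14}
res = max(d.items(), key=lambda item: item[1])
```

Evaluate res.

Step 1: Find item with maximum value:
  ('d', 11)
  ('a', 8)
  ('e', 3)
  ('b', 10)
  ('f', 14)
Step 2: Maximum value is 14 at key 'f'.
Therefore res = ('f', 14).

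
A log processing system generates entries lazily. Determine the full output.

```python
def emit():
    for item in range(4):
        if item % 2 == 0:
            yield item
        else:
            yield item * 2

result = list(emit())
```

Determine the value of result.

Step 1: For each item in range(4), yield item if even, else item*2:
  item=0 (even): yield 0
  item=1 (odd): yield 1*2 = 2
  item=2 (even): yield 2
  item=3 (odd): yield 3*2 = 6
Therefore result = [0, 2, 2, 6].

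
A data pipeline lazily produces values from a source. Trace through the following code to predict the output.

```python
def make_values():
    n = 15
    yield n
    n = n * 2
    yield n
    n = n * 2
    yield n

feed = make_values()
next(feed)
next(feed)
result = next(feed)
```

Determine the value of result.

Step 1: Trace through generator execution:
  Yield 1: n starts at 15, yield 15
  Yield 2: n = 15 * 2 = 30, yield 30
  Yield 3: n = 30 * 2 = 60, yield 60
Step 2: First next() gets 15, second next() gets the second value, third next() yields 60.
Therefore result = 60.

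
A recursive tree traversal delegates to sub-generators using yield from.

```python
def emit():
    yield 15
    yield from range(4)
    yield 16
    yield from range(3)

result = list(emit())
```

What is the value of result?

Step 1: Trace yields in order:
  yield 15
  yield 0
  yield 1
  yield 2
  yield 3
  yield 16
  yield 0
  yield 1
  yield 2
Therefore result = [15, 0, 1, 2, 3, 16, 0, 1, 2].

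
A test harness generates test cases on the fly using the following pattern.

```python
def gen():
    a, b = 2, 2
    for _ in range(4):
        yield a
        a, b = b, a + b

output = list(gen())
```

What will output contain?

Step 1: Fibonacci-like sequence starting with a=2, b=2:
  Iteration 1: yield a=2, then a,b = 2,4
  Iteration 2: yield a=2, then a,b = 4,6
  Iteration 3: yield a=4, then a,b = 6,10
  Iteration 4: yield a=6, then a,b = 10,16
Therefore output = [2, 2, 4, 6].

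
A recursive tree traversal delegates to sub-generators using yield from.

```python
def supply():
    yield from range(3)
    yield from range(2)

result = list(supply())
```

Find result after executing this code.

Step 1: Trace yields in order:
  yield 0
  yield 1
  yield 2
  yield 0
  yield 1
Therefore result = [0, 1, 2, 0, 1].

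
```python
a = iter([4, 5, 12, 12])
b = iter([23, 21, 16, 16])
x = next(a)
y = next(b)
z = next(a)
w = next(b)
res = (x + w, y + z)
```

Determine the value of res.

Step 1: a iterates [4, 5, 12, 12], b iterates [23, 21, 16, 16].
Step 2: x = next(a) = 4, y = next(b) = 23.
Step 3: z = next(a) = 5, w = next(b) = 21.
Step 4: res = (4 + 21, 23 + 5) = (25, 28).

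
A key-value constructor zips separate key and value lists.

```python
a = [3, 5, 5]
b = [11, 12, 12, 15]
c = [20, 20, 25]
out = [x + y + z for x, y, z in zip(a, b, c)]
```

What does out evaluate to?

Step 1: zip three lists (truncates to shortest, len=3):
  3 + 11 + 20 = 34
  5 + 12 + 20 = 37
  5 + 12 + 25 = 42
Therefore out = [34, 37, 42].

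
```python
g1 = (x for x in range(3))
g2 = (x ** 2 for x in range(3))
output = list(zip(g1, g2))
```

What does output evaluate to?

Step 1: g1 produces [0, 1, 2].
Step 2: g2 produces [0, 1, 4].
Step 3: zip pairs them: [(0, 0), (1, 1), (2, 4)].
Therefore output = [(0, 0), (1, 1), (2, 4)].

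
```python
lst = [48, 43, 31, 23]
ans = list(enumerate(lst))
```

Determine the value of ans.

Step 1: enumerate pairs each element with its index:
  (0, 48)
  (1, 43)
  (2, 31)
  (3, 23)
Therefore ans = [(0, 48), (1, 43), (2, 31), (3, 23)].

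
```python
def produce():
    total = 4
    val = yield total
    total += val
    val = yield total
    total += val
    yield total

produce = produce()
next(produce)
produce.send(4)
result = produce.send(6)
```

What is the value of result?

Step 1: next() -> yield total=4.
Step 2: send(4) -> val=4, total = 4+4 = 8, yield 8.
Step 3: send(6) -> val=6, total = 8+6 = 14, yield 14.
Therefore result = 14.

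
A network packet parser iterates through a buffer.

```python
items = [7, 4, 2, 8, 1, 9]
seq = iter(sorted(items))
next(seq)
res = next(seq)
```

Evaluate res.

Step 1: sorted([7, 4, 2, 8, 1, 9]) = [1, 2, 4, 7, 8, 9].
Step 2: Create iterator and skip 1 elements.
Step 3: next() returns 2.
Therefore res = 2.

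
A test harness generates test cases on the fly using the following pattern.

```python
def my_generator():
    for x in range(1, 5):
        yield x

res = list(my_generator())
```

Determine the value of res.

Step 1: The generator yields each value from range(1, 5).
Step 2: list() consumes all yields: [1, 2, 3, 4].
Therefore res = [1, 2, 3, 4].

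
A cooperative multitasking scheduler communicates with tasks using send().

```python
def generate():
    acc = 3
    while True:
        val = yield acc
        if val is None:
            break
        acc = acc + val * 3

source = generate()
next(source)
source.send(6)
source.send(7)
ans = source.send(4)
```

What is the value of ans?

Step 1: next() -> yield acc=3.
Step 2: send(6) -> val=6, acc = 3 + 6*3 = 21, yield 21.
Step 3: send(7) -> val=7, acc = 21 + 7*3 = 42, yield 42.
Step 4: send(4) -> val=4, acc = 42 + 4*3 = 54, yield 54.
Therefore ans = 54.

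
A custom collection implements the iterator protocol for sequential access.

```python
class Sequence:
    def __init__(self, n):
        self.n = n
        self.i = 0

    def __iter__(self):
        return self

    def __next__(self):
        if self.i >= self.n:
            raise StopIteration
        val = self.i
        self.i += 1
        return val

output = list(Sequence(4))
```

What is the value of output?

Step 1: Sequence(4) creates an iterator counting 0 to 3.
Step 2: list() consumes all values: [0, 1, 2, 3].
Therefore output = [0, 1, 2, 3].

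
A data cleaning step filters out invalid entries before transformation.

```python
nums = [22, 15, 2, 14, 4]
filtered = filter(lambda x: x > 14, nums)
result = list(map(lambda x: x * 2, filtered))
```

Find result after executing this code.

Step 1: Filter nums for elements > 14:
  22: kept
  15: kept
  2: removed
  14: removed
  4: removed
Step 2: Map x * 2 on filtered [22, 15]:
  22 -> 44
  15 -> 30
Therefore result = [44, 30].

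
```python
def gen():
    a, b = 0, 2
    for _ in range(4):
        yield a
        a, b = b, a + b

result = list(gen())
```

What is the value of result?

Step 1: Fibonacci-like sequence starting with a=0, b=2:
  Iteration 1: yield a=0, then a,b = 2,2
  Iteration 2: yield a=2, then a,b = 2,4
  Iteration 3: yield a=2, then a,b = 4,6
  Iteration 4: yield a=4, then a,b = 6,10
Therefore result = [0, 2, 2, 4].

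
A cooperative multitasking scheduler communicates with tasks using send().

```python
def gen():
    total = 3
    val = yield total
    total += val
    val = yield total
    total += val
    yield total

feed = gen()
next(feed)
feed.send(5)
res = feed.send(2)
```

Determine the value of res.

Step 1: next() -> yield total=3.
Step 2: send(5) -> val=5, total = 3+5 = 8, yield 8.
Step 3: send(2) -> val=2, total = 8+2 = 10, yield 10.
Therefore res = 10.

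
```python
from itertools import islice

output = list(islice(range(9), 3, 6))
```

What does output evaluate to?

Step 1: islice(range(9), 3, 6) takes elements at indices [3, 6).
Step 2: Elements: [3, 4, 5].
Therefore output = [3, 4, 5].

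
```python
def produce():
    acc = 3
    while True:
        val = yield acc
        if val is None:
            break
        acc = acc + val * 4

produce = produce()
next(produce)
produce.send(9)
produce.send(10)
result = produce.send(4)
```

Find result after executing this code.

Step 1: next() -> yield acc=3.
Step 2: send(9) -> val=9, acc = 3 + 9*4 = 39, yield 39.
Step 3: send(10) -> val=10, acc = 39 + 10*4 = 79, yield 79.
Step 4: send(4) -> val=4, acc = 79 + 4*4 = 95, yield 95.
Therefore result = 95.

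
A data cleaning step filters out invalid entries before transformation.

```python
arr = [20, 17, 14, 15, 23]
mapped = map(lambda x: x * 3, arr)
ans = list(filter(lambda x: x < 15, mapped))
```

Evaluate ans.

Step 1: Map x * 3:
  20 -> 60
  17 -> 51
  14 -> 42
  15 -> 45
  23 -> 69
Step 2: Filter for < 15:
  60: removed
  51: removed
  42: removed
  45: removed
  69: removed
Therefore ans = [].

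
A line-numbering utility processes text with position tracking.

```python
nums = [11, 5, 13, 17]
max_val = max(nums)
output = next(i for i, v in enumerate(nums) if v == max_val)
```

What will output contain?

Step 1: max([11, 5, 13, 17]) = 17.
Step 2: Find first index where value == 17:
  Index 0: 11 != 17
  Index 1: 5 != 17
  Index 2: 13 != 17
  Index 3: 17 == 17, found!
Therefore output = 3.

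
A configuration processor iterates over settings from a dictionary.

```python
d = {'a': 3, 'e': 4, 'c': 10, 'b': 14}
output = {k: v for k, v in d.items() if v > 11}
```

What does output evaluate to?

Step 1: Filter items where value > 11:
  'a': 3 <= 11: removed
  'e': 4 <= 11: removed
  'c': 10 <= 11: removed
  'b': 14 > 11: kept
Therefore output = {'b': 14}.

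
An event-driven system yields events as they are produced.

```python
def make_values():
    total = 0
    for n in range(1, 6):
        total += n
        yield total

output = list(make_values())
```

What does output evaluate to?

Step 1: Generator accumulates running sum:
  n=1: total = 1, yield 1
  n=2: total = 3, yield 3
  n=3: total = 6, yield 6
  n=4: total = 10, yield 10
  n=5: total = 15, yield 15
Therefore output = [1, 3, 6, 10, 15].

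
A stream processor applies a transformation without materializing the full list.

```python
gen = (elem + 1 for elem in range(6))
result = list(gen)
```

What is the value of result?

Step 1: For each elem in range(6), compute elem+1:
  elem=0: 0+1 = 1
  elem=1: 1+1 = 2
  elem=2: 2+1 = 3
  elem=3: 3+1 = 4
  elem=4: 4+1 = 5
  elem=5: 5+1 = 6
Therefore result = [1, 2, 3, 4, 5, 6].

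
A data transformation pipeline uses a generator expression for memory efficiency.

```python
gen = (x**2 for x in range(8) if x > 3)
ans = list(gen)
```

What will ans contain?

Step 1: For range(8), keep x > 3, then square:
  x=0: 0 <= 3, excluded
  x=1: 1 <= 3, excluded
  x=2: 2 <= 3, excluded
  x=3: 3 <= 3, excluded
  x=4: 4 > 3, yield 4**2 = 16
  x=5: 5 > 3, yield 5**2 = 25
  x=6: 6 > 3, yield 6**2 = 36
  x=7: 7 > 3, yield 7**2 = 49
Therefore ans = [16, 25, 36, 49].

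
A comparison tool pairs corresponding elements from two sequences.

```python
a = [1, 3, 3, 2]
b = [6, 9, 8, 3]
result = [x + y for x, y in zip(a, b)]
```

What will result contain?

Step 1: Add corresponding elements:
  1 + 6 = 7
  3 + 9 = 12
  3 + 8 = 11
  2 + 3 = 5
Therefore result = [7, 12, 11, 5].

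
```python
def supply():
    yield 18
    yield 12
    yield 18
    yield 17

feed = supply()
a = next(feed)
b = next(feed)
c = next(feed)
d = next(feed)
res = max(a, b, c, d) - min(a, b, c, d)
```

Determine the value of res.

Step 1: Create generator and consume all values:
  a = next(feed) = 18
  b = next(feed) = 12
  c = next(feed) = 18
  d = next(feed) = 17
Step 2: max = 18, min = 12, res = 18 - 12 = 6.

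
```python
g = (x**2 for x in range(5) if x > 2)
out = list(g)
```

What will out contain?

Step 1: For range(5), keep x > 2, then square:
  x=0: 0 <= 2, excluded
  x=1: 1 <= 2, excluded
  x=2: 2 <= 2, excluded
  x=3: 3 > 2, yield 3**2 = 9
  x=4: 4 > 2, yield 4**2 = 16
Therefore out = [9, 16].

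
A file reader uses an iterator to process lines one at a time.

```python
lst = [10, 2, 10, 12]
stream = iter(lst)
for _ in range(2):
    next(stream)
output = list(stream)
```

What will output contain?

Step 1: Create iterator over [10, 2, 10, 12].
Step 2: Advance 2 positions (consuming [10, 2]).
Step 3: list() collects remaining elements: [10, 12].
Therefore output = [10, 12].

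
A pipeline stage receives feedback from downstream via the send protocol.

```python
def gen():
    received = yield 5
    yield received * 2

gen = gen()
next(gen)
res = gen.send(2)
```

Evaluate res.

Step 1: next(gen) advances to first yield, producing 5.
Step 2: send(2) resumes, received = 2.
Step 3: yield received * 2 = 2 * 2 = 4.
Therefore res = 4.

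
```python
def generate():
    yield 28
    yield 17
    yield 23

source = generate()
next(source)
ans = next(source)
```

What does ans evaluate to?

Step 1: generate() creates a generator.
Step 2: next(source) yields 28 (consumed and discarded).
Step 3: next(source) yields 17, assigned to ans.
Therefore ans = 17.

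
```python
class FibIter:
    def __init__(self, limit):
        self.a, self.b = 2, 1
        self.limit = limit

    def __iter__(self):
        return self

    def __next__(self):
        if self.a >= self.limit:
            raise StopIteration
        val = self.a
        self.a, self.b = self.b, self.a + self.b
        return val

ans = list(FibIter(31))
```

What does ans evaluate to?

Step 1: Fibonacci-like sequence (a=2, b=1) until >= 31:
  Yield 2, then a,b = 1,3
  Yield 1, then a,b = 3,4
  Yield 3, then a,b = 4,7
  Yield 4, then a,b = 7,11
  Yield 7, then a,b = 11,18
  Yield 11, then a,b = 18,29
  Yield 18, then a,b = 29,47
  Yield 29, then a,b = 47,76
Step 2: 47 >= 31, stop.
Therefore ans = [2, 1, 3, 4, 7, 11, 18, 29].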